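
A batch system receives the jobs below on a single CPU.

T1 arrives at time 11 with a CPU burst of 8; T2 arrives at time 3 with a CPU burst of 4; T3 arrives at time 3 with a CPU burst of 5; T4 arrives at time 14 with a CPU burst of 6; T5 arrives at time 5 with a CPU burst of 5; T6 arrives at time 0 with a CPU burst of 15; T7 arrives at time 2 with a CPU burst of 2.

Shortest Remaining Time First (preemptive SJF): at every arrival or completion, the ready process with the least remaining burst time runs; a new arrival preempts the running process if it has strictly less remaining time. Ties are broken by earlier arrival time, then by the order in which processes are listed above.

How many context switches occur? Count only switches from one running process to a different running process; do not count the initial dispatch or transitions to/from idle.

7

Gantt: | T6 0-2 | T7 2-4 | T2 4-8 | T3 8-13 | T5 13-18 | T4 18-24 | T1 24-32 | T6 32-45 |
Completion: T1=32  T2=8  T3=13  T4=24  T5=18  T6=45  T7=4
Turnaround (C−A): T1=21  T2=5  T3=10  T4=10  T5=13  T6=45  T7=2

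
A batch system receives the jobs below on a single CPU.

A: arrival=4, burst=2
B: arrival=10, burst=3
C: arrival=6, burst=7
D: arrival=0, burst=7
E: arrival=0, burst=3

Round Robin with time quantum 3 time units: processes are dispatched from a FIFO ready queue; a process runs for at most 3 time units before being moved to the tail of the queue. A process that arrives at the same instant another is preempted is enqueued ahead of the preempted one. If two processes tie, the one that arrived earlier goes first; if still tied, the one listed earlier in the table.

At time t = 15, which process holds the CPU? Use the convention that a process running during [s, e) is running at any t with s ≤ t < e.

Schedule: | D 0-3 | E 3-6 | D 6-9 | A 9-11 | C 11-14 | D 14-15 | B 15-18 | C 18-22 |
Completion: A=11  B=18  C=22  D=15  E=6

B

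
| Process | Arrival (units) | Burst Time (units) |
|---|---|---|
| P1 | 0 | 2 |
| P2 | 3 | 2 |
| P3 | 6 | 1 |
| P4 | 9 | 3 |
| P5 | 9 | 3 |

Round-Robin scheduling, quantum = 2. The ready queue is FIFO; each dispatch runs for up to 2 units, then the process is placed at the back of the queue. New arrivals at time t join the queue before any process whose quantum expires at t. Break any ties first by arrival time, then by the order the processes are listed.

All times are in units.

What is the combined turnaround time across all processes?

16

Schedule: | P1 0-2 | idle 2-3 | P2 3-5 | idle 5-6 | P3 6-7 | idle 7-9 | P4 9-11 | P5 11-13 | P4 13-14 | P5 14-15 |
Completion: P1=2  P2=5  P3=7  P4=14  P5=15
Turnaround (C−A): P1=2  P2=2  P3=1  P4=5  P5=6
Turnaround = completion − arrival: P1=2, P2=2, P3=1, P4=5, P5=6
Total turnaround = 2 + 2 + 1 + 5 + 6 = 16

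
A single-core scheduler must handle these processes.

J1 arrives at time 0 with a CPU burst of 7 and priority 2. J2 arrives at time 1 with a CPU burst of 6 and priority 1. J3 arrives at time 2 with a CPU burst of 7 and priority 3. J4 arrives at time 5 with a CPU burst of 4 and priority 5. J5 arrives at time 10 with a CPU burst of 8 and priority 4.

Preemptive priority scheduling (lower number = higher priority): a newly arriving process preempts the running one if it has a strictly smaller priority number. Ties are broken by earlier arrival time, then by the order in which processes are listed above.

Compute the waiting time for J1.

Timeline: | J1 0-1 | J2 1-7 | J1 7-13 | J3 13-20 | J5 20-28 | J4 28-32 |
Completion: J1=13  J2=7  J3=20  J4=32  J5=28
Turnaround (C−A): J1=13  J2=6  J3=18  J4=27  J5=18
Waiting(J1) = turnaround − burst = 13 − 7 = 6

6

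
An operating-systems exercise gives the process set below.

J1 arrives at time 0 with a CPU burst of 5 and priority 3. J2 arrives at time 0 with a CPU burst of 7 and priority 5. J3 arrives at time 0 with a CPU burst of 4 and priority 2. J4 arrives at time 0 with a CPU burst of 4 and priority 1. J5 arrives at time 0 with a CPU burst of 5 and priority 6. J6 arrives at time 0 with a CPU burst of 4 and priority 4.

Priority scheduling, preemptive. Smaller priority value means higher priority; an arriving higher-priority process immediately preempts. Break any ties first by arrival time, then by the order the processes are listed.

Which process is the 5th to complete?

Timeline: | J4 0-4 | J3 4-8 | J1 8-13 | J6 13-17 | J2 17-24 | J5 24-29 |
Completion: J1=13  J2=24  J3=8  J4=4  J5=29  J6=17
Turnaround (C−A): J1=13  J2=24  J3=8  J4=4  J5=29  J6=17
Finish order: J4 → J3 → J1 → J6 → J2 → J5

J2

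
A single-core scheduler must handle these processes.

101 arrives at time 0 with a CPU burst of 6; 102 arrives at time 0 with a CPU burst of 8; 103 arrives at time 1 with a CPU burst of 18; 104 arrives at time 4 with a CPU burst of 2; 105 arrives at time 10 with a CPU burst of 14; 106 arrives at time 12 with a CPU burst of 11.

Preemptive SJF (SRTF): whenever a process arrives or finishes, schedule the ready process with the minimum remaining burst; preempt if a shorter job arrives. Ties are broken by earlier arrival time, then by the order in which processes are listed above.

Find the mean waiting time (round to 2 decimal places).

11.83

Schedule: | 101 0-6 | 104 6-8 | 102 8-16 | 106 16-27 | 105 27-41 | 103 41-59 |
Completion: 101=6  102=16  103=59  104=8  105=41  106=27
Turnaround (C−A): 101=6  102=16  103=58  104=4  105=31  106=15
Waiting times: 101=0, 102=8, 103=40, 104=2, 105=17, 106=4
Average waiting = (0+8+40+2+17+4) / 6 = 71/6 = 11.83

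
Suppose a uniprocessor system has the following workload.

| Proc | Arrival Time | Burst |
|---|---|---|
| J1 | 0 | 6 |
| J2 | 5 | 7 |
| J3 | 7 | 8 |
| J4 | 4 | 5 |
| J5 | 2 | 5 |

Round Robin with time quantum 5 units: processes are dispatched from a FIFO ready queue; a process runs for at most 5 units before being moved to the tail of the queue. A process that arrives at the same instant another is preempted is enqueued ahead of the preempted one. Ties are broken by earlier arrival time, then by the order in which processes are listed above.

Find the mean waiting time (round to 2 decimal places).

11.20

Schedule: | J1 0-5 | J5 5-10 | J4 10-15 | J2 15-20 | J1 20-21 | J3 21-26 | J2 26-28 | J3 28-31 |
Completion: J1=21  J2=28  J3=31  J4=15  J5=10
Waiting times: J1=15, J2=16, J3=16, J4=6, J5=3
Average waiting = (15+16+16+6+3) / 5 = 56/5 = 11.20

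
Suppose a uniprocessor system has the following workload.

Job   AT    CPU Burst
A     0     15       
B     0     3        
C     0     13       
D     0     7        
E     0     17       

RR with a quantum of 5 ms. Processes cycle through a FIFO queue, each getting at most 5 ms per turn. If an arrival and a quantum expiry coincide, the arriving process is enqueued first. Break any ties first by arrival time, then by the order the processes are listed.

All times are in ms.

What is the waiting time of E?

Gantt: | A 0-5 | B 5-8 | C 8-13 | D 13-18 | E 18-23 | A 23-28 | C 28-33 | D 33-35 | E 35-40 | A 40-45 | C 45-48 | E 48-55 |
Completion: A=45  B=8  C=48  D=35  E=55
Turnaround (C−A): A=45  B=8  C=48  D=35  E=55
Waiting(E) = turnaround − burst = 55 − 17 = 38

38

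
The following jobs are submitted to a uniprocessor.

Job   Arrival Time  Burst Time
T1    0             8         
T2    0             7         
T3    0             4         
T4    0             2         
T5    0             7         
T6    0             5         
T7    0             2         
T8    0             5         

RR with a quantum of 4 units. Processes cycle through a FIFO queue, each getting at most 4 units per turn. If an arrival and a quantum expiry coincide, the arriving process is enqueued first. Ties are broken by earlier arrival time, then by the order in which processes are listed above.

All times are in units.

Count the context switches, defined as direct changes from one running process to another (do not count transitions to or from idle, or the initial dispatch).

12

Gantt: | T1 0-4 | T2 4-8 | T3 8-12 | T4 12-14 | T5 14-18 | T6 18-22 | T7 22-24 | T8 24-28 | T1 28-32 | T2 32-35 | T5 35-38 | T6 38-39 | T8 39-40 |
Completion: T1=32  T2=35  T3=12  T4=14  T5=38  T6=39  T7=24  T8=40
Turnaround (C−A): T1=32  T2=35  T3=12  T4=14  T5=38  T6=39  T7=24  T8=40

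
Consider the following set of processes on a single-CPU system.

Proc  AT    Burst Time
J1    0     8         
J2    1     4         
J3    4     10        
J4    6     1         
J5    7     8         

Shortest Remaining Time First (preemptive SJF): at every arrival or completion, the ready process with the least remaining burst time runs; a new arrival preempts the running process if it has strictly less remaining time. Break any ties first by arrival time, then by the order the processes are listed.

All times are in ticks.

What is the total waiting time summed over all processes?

Timeline: | J1 0-1 | J2 1-5 | J1 5-6 | J4 6-7 | J1 7-13 | J5 13-21 | J3 21-31 |
Completion: J1=13  J2=5  J3=31  J4=7  J5=21
Waiting = turnaround − burst: J1=5, J2=0, J3=17, J4=0, J5=6
Total waiting = 5 + 0 + 17 + 0 + 6 = 28

28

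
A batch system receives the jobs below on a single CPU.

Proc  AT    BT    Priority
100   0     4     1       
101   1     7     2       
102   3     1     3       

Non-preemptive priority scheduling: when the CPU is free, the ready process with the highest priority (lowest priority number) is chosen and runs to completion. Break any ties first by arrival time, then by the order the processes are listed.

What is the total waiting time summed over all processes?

Gantt: | 100 0-4 | 101 4-11 | 102 11-12 |
Completion: 100=4  101=11  102=12
Turnaround (C−A): 100=4  101=10  102=9
Waiting = turnaround − burst: 100=0, 101=3, 102=8
Total waiting = 0 + 3 + 8 = 11

11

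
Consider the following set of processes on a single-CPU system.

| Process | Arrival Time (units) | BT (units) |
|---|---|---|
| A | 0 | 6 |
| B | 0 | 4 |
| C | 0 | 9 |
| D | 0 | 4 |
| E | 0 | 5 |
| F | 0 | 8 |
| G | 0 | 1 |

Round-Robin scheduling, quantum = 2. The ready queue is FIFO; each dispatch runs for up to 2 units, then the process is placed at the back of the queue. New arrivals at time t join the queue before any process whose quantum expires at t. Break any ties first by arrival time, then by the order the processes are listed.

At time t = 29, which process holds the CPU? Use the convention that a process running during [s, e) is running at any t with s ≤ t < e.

Gantt: | A 0-2 | B 2-4 | C 4-6 | D 6-8 | E 8-10 | F 10-12 | G 12-13 | A 13-15 | B 15-17 | C 17-19 | D 19-21 | E 21-23 | F 23-25 | A 25-27 | C 27-29 | E 29-30 | F 30-32 | C 32-34 | F 34-36 | C 36-37 |
Completion: A=27  B=17  C=37  D=21  E=30  F=36  G=13

E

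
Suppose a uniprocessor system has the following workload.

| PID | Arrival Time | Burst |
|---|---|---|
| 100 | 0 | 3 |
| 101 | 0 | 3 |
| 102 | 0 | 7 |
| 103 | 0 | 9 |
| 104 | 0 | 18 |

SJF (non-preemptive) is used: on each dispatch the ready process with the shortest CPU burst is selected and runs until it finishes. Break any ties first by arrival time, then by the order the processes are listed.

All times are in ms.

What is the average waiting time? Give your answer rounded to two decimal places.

8.80

Gantt: | 100 0-3 | 101 3-6 | 102 6-13 | 103 13-22 | 104 22-40 |
Completion: 100=3  101=6  102=13  103=22  104=40
Turnaround (C−A): 100=3  101=6  102=13  103=22  104=40
Waiting times: 100=0, 101=3, 102=6, 103=13, 104=22
Average waiting = (0+3+6+13+22) / 5 = 44/5 = 8.80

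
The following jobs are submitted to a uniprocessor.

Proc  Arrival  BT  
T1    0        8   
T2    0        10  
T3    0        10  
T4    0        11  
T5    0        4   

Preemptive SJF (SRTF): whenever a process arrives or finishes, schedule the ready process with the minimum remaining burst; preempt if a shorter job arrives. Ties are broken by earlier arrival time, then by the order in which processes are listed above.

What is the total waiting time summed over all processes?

Schedule: | T5 0-4 | T1 4-12 | T2 12-22 | T3 22-32 | T4 32-43 |
Completion: T1=12  T2=22  T3=32  T4=43  T5=4
Waiting = turnaround − burst: T1=4, T2=12, T3=22, T4=32, T5=0
Total waiting = 4 + 12 + 22 + 32 + 0 = 70

70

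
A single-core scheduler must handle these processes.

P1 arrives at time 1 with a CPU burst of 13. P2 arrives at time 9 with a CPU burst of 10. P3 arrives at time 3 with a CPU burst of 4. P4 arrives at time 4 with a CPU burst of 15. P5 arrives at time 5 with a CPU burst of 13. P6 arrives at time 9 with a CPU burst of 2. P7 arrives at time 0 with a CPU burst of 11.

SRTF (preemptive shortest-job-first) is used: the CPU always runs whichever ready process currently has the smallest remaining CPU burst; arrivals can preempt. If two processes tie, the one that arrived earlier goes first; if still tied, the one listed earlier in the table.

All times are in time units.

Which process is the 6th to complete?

P5

Timeline: | P7 0-3 | P3 3-7 | P7 7-9 | P6 9-11 | P7 11-17 | P2 17-27 | P1 27-40 | P5 40-53 | P4 53-68 |
Completion: P1=40  P2=27  P3=7  P4=68  P5=53  P6=11  P7=17
Turnaround (C−A): P1=39  P2=18  P3=4  P4=64  P5=48  P6=2  P7=17
Finish order: P3 → P6 → P7 → P2 → P1 → P5 → P4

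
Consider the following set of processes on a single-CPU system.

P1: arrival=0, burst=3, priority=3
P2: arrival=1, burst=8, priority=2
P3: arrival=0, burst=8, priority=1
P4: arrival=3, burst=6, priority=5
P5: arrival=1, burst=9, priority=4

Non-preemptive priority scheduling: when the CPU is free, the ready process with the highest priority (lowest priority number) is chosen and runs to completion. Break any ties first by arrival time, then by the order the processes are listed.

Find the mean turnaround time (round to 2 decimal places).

Schedule: | P3 0-8 | P2 8-16 | P1 16-19 | P5 19-28 | P4 28-34 |
Completion: P1=19  P2=16  P3=8  P4=34  P5=28
Turnaround (C−A): P1=19  P2=15  P3=8  P4=31  P5=27
Turnaround times: P1=19, P2=15, P3=8, P4=31, P5=27
Average turnaround = (19+15+8+31+27) / 5 = 100/5 = 20.00

20.00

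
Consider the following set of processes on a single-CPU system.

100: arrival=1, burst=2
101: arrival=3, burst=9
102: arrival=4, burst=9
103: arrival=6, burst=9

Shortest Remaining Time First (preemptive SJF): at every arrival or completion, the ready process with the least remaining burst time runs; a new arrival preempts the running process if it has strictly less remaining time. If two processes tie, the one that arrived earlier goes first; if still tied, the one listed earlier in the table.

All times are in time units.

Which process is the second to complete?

Timeline: | idle 0-1 | 100 1-3 | 101 3-12 | 102 12-21 | 103 21-30 |
Completion: 100=3  101=12  102=21  103=30
Turnaround (C−A): 100=2  101=9  102=17  103=24
Finish order: 100 → 101 → 102 → 103

101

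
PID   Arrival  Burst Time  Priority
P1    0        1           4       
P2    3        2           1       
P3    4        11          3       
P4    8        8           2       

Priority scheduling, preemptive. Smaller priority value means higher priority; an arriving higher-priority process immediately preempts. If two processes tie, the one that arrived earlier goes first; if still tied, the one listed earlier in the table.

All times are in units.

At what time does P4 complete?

16

Schedule: | P1 0-1 | idle 1-3 | P2 3-5 | P3 5-8 | P4 8-16 | P3 16-24 |
Completion: P1=1  P2=5  P3=24  P4=16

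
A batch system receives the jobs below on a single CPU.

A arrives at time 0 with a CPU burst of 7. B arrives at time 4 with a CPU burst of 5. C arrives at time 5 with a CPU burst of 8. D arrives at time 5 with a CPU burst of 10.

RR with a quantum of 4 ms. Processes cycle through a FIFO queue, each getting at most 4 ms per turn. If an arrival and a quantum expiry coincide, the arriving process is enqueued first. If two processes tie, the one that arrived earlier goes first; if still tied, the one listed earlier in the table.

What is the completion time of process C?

Gantt: | A 0-4 | B 4-8 | A 8-11 | C 11-15 | D 15-19 | B 19-20 | C 20-24 | D 24-30 |
Completion: A=11  B=20  C=24  D=30

24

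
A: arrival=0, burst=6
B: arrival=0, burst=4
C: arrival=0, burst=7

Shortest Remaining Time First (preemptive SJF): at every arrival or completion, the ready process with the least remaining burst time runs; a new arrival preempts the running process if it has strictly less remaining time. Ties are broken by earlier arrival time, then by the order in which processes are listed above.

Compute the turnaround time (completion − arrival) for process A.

Schedule: | B 0-4 | A 4-10 | C 10-17 |
Completion: A=10  B=4  C=17
Turnaround (C−A): A=10  B=4  C=17
Turnaround(A) = completion − arrival = 10 − 0 = 10

10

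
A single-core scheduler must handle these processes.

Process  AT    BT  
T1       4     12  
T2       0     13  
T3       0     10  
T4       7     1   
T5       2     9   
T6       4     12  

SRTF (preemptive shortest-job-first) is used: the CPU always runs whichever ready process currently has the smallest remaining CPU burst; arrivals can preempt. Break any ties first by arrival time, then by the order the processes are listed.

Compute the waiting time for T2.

44

Gantt: | T3 0-7 | T4 7-8 | T3 8-11 | T5 11-20 | T1 20-32 | T6 32-44 | T2 44-57 |
Completion: T1=32  T2=57  T3=11  T4=8  T5=20  T6=44
Turnaround (C−A): T1=28  T2=57  T3=11  T4=1  T5=18  T6=40
Waiting(T2) = turnaround − burst = 57 − 13 = 44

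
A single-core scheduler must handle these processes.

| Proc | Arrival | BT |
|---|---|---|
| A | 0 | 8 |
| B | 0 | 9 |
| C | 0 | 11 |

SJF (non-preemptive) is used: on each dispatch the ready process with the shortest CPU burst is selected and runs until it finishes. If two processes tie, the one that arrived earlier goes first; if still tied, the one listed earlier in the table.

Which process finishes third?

C

Schedule: | A 0-8 | B 8-17 | C 17-28 |
Completion: A=8  B=17  C=28
Finish order: A → B → C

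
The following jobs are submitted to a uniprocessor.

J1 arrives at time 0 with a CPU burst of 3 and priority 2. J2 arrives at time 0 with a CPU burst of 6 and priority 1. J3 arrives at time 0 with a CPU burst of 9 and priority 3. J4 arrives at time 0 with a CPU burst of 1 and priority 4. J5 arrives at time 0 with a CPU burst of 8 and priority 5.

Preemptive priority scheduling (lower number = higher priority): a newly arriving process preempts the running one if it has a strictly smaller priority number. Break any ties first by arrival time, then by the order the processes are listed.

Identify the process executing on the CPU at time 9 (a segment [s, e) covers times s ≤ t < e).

Schedule: | J2 0-6 | J1 6-9 | J3 9-18 | J4 18-19 | J5 19-27 |
Completion: J1=9  J2=6  J3=18  J4=19  J5=27
Turnaround (C−A): J1=9  J2=6  J3=18  J4=19  J5=27

J3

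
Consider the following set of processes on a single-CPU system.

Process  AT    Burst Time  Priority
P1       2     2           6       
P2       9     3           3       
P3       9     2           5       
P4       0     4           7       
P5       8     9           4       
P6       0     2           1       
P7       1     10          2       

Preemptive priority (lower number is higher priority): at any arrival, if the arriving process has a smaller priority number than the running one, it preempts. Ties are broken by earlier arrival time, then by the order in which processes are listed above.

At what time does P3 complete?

26

Gantt: | P6 0-2 | P7 2-12 | P2 12-15 | P5 15-24 | P3 24-26 | P1 26-28 | P4 28-32 |
Completion: P1=28  P2=15  P3=26  P4=32  P5=24  P6=2  P7=12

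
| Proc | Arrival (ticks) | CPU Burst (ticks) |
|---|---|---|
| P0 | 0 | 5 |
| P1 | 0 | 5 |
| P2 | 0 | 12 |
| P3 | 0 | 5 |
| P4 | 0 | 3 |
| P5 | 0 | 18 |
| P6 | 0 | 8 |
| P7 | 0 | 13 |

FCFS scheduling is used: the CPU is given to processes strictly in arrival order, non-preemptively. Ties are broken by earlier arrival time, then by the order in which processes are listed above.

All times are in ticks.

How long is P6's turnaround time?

Gantt: | P0 0-5 | P1 5-10 | P2 10-22 | P3 22-27 | P4 27-30 | P5 30-48 | P6 48-56 | P7 56-69 |
Completion: P0=5  P1=10  P2=22  P3=27  P4=30  P5=48  P6=56  P7=69
Turnaround (C−A): P0=5  P1=10  P2=22  P3=27  P4=30  P5=48  P6=56  P7=69
Turnaround(P6) = completion − arrival = 56 − 0 = 56

56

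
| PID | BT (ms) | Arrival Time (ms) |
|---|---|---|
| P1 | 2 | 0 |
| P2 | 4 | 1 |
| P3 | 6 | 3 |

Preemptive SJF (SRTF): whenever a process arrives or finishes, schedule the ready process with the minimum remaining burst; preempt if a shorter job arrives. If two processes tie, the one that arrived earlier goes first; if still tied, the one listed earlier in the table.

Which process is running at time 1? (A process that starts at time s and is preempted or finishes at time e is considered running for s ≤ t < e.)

Timeline: | P1 0-2 | P2 2-6 | P3 6-12 |
Completion: P1=2  P2=6  P3=12

P1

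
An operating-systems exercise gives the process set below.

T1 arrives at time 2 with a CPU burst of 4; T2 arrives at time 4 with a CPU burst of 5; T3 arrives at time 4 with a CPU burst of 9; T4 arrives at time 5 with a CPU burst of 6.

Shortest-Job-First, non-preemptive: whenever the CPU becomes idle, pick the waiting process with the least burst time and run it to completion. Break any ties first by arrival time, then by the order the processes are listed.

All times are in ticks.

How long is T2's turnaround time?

7

Gantt: | idle 0-2 | T1 2-6 | T2 6-11 | T4 11-17 | T3 17-26 |
Completion: T1=6  T2=11  T3=26  T4=17
Turnaround (C−A): T1=4  T2=7  T3=22  T4=12
Turnaround(T2) = completion − arrival = 11 − 4 = 7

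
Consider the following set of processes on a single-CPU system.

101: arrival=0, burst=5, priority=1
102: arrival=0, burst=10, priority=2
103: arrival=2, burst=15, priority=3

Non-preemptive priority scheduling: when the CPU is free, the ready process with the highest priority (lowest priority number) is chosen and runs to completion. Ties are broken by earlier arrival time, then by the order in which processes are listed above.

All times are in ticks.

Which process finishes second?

Gantt: | 101 0-5 | 102 5-15 | 103 15-30 |
Completion: 101=5  102=15  103=30
Turnaround (C−A): 101=5  102=15  103=28
Finish order: 101 → 102 → 103

102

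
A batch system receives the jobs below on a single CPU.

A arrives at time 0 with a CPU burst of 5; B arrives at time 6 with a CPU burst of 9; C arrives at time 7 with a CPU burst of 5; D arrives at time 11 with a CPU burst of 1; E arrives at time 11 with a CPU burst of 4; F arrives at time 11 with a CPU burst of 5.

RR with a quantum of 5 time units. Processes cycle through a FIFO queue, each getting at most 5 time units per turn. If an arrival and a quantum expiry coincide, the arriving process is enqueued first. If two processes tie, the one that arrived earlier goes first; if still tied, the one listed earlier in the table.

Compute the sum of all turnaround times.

69

Schedule: | A 0-5 | idle 5-6 | B 6-11 | C 11-16 | D 16-17 | E 17-21 | F 21-26 | B 26-30 |
Completion: A=5  B=30  C=16  D=17  E=21  F=26
Turnaround = completion − arrival: A=5, B=24, C=9, D=6, E=10, F=15
Total turnaround = 5 + 24 + 9 + 6 + 10 + 15 = 69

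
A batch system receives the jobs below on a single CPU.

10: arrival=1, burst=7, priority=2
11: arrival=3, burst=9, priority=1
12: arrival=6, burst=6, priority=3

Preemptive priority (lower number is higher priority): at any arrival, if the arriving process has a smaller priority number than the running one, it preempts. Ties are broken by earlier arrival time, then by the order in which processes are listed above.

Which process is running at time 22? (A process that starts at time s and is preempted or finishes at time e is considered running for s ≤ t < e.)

Timeline: | idle 0-1 | 10 1-3 | 11 3-12 | 10 12-17 | 12 17-23 |
Completion: 10=17  11=12  12=23
Turnaround (C−A): 10=16  11=9  12=17

12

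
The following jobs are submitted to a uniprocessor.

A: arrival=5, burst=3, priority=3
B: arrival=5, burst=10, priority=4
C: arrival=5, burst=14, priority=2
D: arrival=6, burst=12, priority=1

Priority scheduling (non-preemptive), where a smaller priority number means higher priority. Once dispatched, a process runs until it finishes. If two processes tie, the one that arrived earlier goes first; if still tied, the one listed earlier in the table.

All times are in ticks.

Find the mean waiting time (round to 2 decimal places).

17.00

Schedule: | idle 0-5 | C 5-19 | D 19-31 | A 31-34 | B 34-44 |
Completion: A=34  B=44  C=19  D=31
Turnaround (C−A): A=29  B=39  C=14  D=25
Waiting times: A=26, B=29, C=0, D=13
Average waiting = (26+29+0+13) / 4 = 68/4 = 17.00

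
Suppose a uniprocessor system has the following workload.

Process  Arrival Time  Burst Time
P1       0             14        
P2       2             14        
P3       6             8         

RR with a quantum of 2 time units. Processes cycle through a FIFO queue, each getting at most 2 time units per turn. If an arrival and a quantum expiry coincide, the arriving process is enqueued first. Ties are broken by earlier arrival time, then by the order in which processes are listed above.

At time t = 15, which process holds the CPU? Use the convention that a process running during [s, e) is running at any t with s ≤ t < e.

P3

Gantt: | P1 0-2 | P2 2-4 | P1 4-6 | P2 6-8 | P3 8-10 | P1 10-12 | P2 12-14 | P3 14-16 | P1 16-18 | P2 18-20 | P3 20-22 | P1 22-24 | P2 24-26 | P3 26-28 | P1 28-30 | P2 30-32 | P1 32-34 | P2 34-36 |
Completion: P1=34  P2=36  P3=28
Turnaround (C−A): P1=34  P2=34  P3=22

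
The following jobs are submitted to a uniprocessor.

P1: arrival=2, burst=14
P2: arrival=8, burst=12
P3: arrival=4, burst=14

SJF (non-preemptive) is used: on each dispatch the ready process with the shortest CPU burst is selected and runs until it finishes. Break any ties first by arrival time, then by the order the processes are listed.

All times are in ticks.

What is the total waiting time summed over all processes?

Timeline: | idle 0-2 | P1 2-16 | P2 16-28 | P3 28-42 |
Completion: P1=16  P2=28  P3=42
Turnaround (C−A): P1=14  P2=20  P3=38
Waiting = turnaround − burst: P1=0, P2=8, P3=24
Total waiting = 0 + 8 + 24 = 32

32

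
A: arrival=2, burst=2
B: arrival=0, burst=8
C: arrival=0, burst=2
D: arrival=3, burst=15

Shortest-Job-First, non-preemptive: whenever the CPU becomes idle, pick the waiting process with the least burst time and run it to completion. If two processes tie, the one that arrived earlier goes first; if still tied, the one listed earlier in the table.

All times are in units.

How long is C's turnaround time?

2

Timeline: | C 0-2 | A 2-4 | B 4-12 | D 12-27 |
Completion: A=4  B=12  C=2  D=27
Turnaround (C−A): A=2  B=12  C=2  D=24
Turnaround(C) = completion − arrival = 2 − 0 = 2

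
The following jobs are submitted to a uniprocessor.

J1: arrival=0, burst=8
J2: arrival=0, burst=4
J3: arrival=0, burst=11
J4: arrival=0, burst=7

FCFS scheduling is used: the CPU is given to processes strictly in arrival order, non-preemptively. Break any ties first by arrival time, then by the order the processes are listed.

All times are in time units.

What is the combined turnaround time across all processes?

73

Schedule: | J1 0-8 | J2 8-12 | J3 12-23 | J4 23-30 |
Completion: J1=8  J2=12  J3=23  J4=30
Turnaround = completion − arrival: J1=8, J2=12, J3=23, J4=30
Total turnaround = 8 + 12 + 23 + 30 = 73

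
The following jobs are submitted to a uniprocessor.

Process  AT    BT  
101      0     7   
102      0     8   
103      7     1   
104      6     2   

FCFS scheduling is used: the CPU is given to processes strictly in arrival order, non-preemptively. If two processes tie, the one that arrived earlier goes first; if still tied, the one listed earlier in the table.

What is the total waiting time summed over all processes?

26

Gantt: | 101 0-7 | 102 7-15 | 104 15-17 | 103 17-18 |
Completion: 101=7  102=15  103=18  104=17
Turnaround (C−A): 101=7  102=15  103=11  104=11
Waiting = turnaround − burst: 101=0, 102=7, 103=10, 104=9
Total waiting = 0 + 7 + 10 + 9 = 26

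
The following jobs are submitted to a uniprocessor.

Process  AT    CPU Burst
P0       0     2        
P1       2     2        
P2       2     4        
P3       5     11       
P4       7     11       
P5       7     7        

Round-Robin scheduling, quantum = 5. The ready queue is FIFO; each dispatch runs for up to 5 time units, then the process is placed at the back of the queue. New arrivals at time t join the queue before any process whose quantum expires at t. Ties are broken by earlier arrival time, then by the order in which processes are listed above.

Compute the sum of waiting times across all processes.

Schedule: | P0 0-2 | P1 2-4 | P2 4-8 | P3 8-13 | P4 13-18 | P5 18-23 | P3 23-28 | P4 28-33 | P5 33-35 | P3 35-36 | P4 36-37 |
Completion: P0=2  P1=4  P2=8  P3=36  P4=37  P5=35
Waiting = turnaround − burst: P0=0, P1=0, P2=2, P3=20, P4=19, P5=21
Total waiting = 0 + 0 + 2 + 20 + 19 + 21 = 62

62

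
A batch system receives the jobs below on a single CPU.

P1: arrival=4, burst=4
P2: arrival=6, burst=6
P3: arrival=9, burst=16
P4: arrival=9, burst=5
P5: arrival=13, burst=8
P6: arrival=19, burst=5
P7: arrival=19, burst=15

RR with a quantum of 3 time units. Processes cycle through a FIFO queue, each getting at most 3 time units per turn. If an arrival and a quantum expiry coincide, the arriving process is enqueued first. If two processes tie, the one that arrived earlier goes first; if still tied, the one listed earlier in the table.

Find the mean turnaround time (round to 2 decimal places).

Timeline: | idle 0-4 | P1 4-7 | P2 7-10 | P1 10-11 | P3 11-14 | P4 14-17 | P2 17-20 | P5 20-23 | P3 23-26 | P4 26-28 | P6 28-31 | P7 31-34 | P5 34-37 | P3 37-40 | P6 40-42 | P7 42-45 | P5 45-47 | P3 47-50 | P7 50-53 | P3 53-56 | P7 56-59 | P3 59-60 | P7 60-63 |
Completion: P1=11  P2=20  P3=60  P4=28  P5=47  P6=42  P7=63
Turnaround (C−A): P1=7  P2=14  P3=51  P4=19  P5=34  P6=23  P7=44
Turnaround times: P1=7, P2=14, P3=51, P4=19, P5=34, P6=23, P7=44
Average turnaround = (7+14+51+19+34+23+44) / 7 = 192/7 = 27.43

27.43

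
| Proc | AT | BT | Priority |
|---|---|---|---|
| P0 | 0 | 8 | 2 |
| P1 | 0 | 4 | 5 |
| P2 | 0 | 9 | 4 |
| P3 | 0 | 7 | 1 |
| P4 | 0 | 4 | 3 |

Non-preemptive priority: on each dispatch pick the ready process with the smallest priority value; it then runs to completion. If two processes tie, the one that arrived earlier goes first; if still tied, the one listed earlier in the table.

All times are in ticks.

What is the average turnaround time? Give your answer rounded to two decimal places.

20.20

Timeline: | P3 0-7 | P0 7-15 | P4 15-19 | P2 19-28 | P1 28-32 |
Completion: P0=15  P1=32  P2=28  P3=7  P4=19
Turnaround (C−A): P0=15  P1=32  P2=28  P3=7  P4=19
Turnaround times: P0=15, P1=32, P2=28, P3=7, P4=19
Average turnaround = (15+32+28+7+19) / 5 = 101/5 = 20.20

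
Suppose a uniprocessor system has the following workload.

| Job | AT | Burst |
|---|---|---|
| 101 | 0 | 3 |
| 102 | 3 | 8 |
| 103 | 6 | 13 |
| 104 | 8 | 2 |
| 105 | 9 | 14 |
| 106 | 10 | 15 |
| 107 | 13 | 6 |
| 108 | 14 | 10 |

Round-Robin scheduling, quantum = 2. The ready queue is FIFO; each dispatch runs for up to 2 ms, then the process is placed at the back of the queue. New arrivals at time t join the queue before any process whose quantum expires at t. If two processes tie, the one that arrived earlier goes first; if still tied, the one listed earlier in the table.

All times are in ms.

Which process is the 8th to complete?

Gantt: | 101 0-3 | 102 3-7 | 103 7-9 | 102 9-11 | 104 11-13 | 105 13-15 | 103 15-17 | 106 17-19 | 102 19-21 | 107 21-23 | 108 23-25 | 105 25-27 | 103 27-29 | 106 29-31 | 107 31-33 | 108 33-35 | 105 35-37 | 103 37-39 | 106 39-41 | 107 41-43 | 108 43-45 | 105 45-47 | 103 47-49 | 106 49-51 | 108 51-53 | 105 53-55 | 103 55-57 | 106 57-59 | 108 59-61 | 105 61-63 | 103 63-64 | 106 64-66 | 105 66-68 | 106 68-71 |
Completion: 101=3  102=21  103=64  104=13  105=68  106=71  107=43  108=61
Turnaround (C−A): 101=3  102=18  103=58  104=5  105=59  106=61  107=30  108=47
Finish order: 101 → 104 → 102 → 107 → 108 → 103 → 105 → 106

106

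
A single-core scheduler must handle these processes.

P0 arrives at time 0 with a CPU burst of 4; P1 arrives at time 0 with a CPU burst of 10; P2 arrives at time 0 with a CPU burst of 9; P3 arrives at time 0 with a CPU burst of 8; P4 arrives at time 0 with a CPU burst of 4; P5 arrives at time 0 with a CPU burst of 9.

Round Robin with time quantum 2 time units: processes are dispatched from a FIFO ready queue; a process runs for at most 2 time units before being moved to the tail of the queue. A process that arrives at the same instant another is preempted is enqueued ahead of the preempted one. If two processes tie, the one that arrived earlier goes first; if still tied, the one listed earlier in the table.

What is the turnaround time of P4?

Schedule: | P0 0-2 | P1 2-4 | P2 4-6 | P3 6-8 | P4 8-10 | P5 10-12 | P0 12-14 | P1 14-16 | P2 16-18 | P3 18-20 | P4 20-22 | P5 22-24 | P1 24-26 | P2 26-28 | P3 28-30 | P5 30-32 | P1 32-34 | P2 34-36 | P3 36-38 | P5 38-40 | P1 40-42 | P2 42-43 | P5 43-44 |
Completion: P0=14  P1=42  P2=43  P3=38  P4=22  P5=44
Turnaround (C−A): P0=14  P1=42  P2=43  P3=38  P4=22  P5=44
Turnaround(P4) = completion − arrival = 22 − 0 = 22

22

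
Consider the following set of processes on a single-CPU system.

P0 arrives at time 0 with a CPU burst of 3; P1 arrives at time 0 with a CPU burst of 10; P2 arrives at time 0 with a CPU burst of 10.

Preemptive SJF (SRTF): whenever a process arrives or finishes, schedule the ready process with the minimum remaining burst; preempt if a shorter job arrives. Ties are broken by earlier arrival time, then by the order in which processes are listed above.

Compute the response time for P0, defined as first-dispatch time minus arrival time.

0

Timeline: | P0 0-3 | P1 3-13 | P2 13-23 |
Completion: P0=3  P1=13  P2=23
Turnaround (C−A): P0=3  P1=13  P2=23
Response(P0) = first start − arrival = 0 − 0 = 0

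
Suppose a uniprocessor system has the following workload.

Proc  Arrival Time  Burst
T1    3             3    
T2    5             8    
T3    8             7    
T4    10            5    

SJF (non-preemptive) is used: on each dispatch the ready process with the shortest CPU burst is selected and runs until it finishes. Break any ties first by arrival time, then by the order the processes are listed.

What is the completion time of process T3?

26

Timeline: | idle 0-3 | T1 3-6 | T2 6-14 | T4 14-19 | T3 19-26 |
Completion: T1=6  T2=14  T3=26  T4=19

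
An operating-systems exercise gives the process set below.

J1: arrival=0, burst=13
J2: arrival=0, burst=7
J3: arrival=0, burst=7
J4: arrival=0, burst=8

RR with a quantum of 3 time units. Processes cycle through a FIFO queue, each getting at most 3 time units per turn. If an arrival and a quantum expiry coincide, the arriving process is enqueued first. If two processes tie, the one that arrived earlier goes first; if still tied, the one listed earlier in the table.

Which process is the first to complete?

Schedule: | J1 0-3 | J2 3-6 | J3 6-9 | J4 9-12 | J1 12-15 | J2 15-18 | J3 18-21 | J4 21-24 | J1 24-27 | J2 27-28 | J3 28-29 | J4 29-31 | J1 31-35 |
Completion: J1=35  J2=28  J3=29  J4=31
Turnaround (C−A): J1=35  J2=28  J3=29  J4=31
Finish order: J2 → J3 → J4 → J1

J2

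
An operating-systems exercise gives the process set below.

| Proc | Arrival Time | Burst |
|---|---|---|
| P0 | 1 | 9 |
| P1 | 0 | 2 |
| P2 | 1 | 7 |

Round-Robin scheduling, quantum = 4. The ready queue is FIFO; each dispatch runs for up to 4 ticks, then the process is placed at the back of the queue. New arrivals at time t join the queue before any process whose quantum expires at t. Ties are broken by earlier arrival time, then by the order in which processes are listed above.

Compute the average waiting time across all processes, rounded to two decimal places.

Timeline: | P1 0-2 | P0 2-6 | P2 6-10 | P0 10-14 | P2 14-17 | P0 17-18 |
Completion: P0=18  P1=2  P2=17
Waiting times: P0=8, P1=0, P2=9
Average waiting = (8+0+9) / 3 = 17/3 = 5.67

5.67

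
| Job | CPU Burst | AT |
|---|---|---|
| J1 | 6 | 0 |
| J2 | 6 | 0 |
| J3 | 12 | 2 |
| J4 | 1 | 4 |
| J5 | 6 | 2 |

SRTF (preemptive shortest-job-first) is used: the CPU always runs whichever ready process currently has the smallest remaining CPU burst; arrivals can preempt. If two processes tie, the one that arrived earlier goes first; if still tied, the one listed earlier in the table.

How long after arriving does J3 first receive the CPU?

17

Schedule: | J1 0-4 | J4 4-5 | J1 5-7 | J2 7-13 | J5 13-19 | J3 19-31 |
Completion: J1=7  J2=13  J3=31  J4=5  J5=19
Turnaround (C−A): J1=7  J2=13  J3=29  J4=1  J5=17
Response(J3) = first start − arrival = 19 − 2 = 17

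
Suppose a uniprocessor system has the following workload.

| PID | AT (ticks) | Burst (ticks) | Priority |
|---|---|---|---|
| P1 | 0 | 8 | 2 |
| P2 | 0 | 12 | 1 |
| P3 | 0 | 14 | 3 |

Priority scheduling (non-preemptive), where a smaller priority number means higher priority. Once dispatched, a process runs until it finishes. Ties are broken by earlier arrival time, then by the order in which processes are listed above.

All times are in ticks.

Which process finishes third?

P3

Schedule: | P2 0-12 | P1 12-20 | P3 20-34 |
Completion: P1=20  P2=12  P3=34
Turnaround (C−A): P1=20  P2=12  P3=34
Finish order: P2 → P1 → P3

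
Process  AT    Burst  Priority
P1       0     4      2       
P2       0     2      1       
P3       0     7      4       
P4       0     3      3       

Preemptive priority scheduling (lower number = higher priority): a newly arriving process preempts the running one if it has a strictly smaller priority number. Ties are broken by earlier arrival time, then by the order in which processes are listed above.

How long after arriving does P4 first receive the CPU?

Schedule: | P2 0-2 | P1 2-6 | P4 6-9 | P3 9-16 |
Completion: P1=6  P2=2  P3=16  P4=9
Turnaround (C−A): P1=6  P2=2  P3=16  P4=9
Response(P4) = first start − arrival = 6 − 0 = 6

6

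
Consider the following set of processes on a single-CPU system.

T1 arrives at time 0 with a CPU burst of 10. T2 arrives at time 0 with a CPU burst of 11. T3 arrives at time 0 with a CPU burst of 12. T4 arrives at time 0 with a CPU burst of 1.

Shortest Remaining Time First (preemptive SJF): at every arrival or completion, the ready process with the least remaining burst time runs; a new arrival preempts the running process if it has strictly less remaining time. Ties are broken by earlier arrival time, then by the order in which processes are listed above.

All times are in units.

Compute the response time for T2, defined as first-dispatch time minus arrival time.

11

Timeline: | T4 0-1 | T1 1-11 | T2 11-22 | T3 22-34 |
Completion: T1=11  T2=22  T3=34  T4=1
Response(T2) = first start − arrival = 11 − 0 = 11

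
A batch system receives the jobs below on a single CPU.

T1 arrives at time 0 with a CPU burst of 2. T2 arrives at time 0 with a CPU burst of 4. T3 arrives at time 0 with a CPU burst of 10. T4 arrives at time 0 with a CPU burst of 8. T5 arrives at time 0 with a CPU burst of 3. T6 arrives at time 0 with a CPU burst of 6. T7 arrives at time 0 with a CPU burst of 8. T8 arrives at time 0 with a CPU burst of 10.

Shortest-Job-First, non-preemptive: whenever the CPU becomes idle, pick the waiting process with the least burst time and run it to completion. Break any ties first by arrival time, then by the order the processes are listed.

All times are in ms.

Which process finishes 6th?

Timeline: | T1 0-2 | T5 2-5 | T2 5-9 | T6 9-15 | T4 15-23 | T7 23-31 | T3 31-41 | T8 41-51 |
Completion: T1=2  T2=9  T3=41  T4=23  T5=5  T6=15  T7=31  T8=51
Finish order: T1 → T5 → T2 → T6 → T4 → T7 → T3 → T8

T7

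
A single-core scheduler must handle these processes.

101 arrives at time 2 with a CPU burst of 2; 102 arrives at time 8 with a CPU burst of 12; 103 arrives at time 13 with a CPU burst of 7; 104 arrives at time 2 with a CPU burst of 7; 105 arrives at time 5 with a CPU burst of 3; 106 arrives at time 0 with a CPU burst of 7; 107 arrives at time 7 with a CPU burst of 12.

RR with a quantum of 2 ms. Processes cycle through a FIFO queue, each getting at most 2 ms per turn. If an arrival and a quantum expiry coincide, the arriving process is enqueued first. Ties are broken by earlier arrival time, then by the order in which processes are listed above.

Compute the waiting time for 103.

22

Schedule: | 106 0-2 | 101 2-4 | 104 4-6 | 106 6-8 | 105 8-10 | 104 10-12 | 107 12-14 | 102 14-16 | 106 16-18 | 105 18-19 | 104 19-21 | 103 21-23 | 107 23-25 | 102 25-27 | 106 27-28 | 104 28-29 | 103 29-31 | 107 31-33 | 102 33-35 | 103 35-37 | 107 37-39 | 102 39-41 | 103 41-42 | 107 42-44 | 102 44-46 | 107 46-48 | 102 48-50 |
Completion: 101=4  102=50  103=42  104=29  105=19  106=28  107=48
Waiting(103) = turnaround − burst = 29 − 7 = 22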